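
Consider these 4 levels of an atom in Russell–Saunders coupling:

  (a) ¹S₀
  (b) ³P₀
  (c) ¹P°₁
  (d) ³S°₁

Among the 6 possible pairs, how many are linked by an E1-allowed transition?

(a)–(b): forbidden (parity, ΔS, ΔJ).
(a)–(c): allowed.
(a)–(d): forbidden (ΔS, ΔL).
(b)–(c): forbidden (ΔS).
(b)–(d): allowed.
(c)–(d): forbidden (parity, ΔS).
Allowed pairs: 2 of 6.

2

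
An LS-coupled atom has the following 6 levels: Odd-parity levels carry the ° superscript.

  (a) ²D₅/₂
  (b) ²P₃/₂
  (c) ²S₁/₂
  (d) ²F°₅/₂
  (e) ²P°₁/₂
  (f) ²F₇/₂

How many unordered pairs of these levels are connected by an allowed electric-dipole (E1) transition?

4

(a)–(b): forbidden (parity).
(a)–(c): forbidden (parity, ΔL, ΔJ).
(a)–(d): allowed.
(a)–(e): forbidden (ΔJ).
(a)–(f): forbidden (parity).
(b)–(c): forbidden (parity).
(b)–(d): forbidden (ΔL).
(b)–(e): allowed.
(b)–(f): forbidden (parity, ΔL, ΔJ).
(c)–(d): forbidden (ΔL, ΔJ).
(c)–(e): allowed.
(c)–(f): forbidden (parity, ΔL, ΔJ).
(d)–(e): forbidden (parity, ΔL, ΔJ).
(d)–(f): allowed.
(e)–(f): forbidden (ΔL, ΔJ).
Allowed pairs: 4 of 15.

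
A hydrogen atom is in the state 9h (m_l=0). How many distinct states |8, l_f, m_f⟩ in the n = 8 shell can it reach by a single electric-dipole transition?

6

E1 requires Δl = ±1, so l_f ∈ {4, 6}; with 0 ≤ l_f ≤ n_f−1 = 7, the allowed l_f values are {4, 6}.
For l_f = 4: m_f ∈ {m_i−1, m_i, m_i+1} ∩ [−4, 4] = {-1, 0, 1} → 3 states.
For l_f = 6: m_f ∈ {m_i−1, m_i, m_i+1} ∩ [−6, 6] = {-1, 0, 1} → 3 states.
Total: 6.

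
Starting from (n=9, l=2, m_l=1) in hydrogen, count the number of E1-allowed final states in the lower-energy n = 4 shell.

5

E1 requires Δl = ±1, so l_f ∈ {1, 3}; with 0 ≤ l_f ≤ n_f−1 = 3, the allowed l_f values are {1, 3}.
For l_f = 1: m_f ∈ {m_i−1, m_i, m_i+1} ∩ [−1, 1] = {0, 1} → 2 states.
For l_f = 3: m_f ∈ {m_i−1, m_i, m_i+1} ∩ [−3, 3] = {0, 1, 2} → 3 states.
Total: 5.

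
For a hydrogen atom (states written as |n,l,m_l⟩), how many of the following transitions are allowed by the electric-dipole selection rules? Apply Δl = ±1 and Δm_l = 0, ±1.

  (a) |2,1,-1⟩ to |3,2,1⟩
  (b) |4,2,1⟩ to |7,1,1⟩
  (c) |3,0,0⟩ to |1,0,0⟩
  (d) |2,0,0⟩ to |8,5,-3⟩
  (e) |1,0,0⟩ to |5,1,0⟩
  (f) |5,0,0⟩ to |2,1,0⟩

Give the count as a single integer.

3

(a) forbidden — Δm_l = +2 (E1 requires Δm_l = 0, ±1)
(b) allowed
(c) forbidden — Δl = +0 (E1 requires Δl = ±1)
(d) forbidden — Δl = +5 (E1 requires Δl = ±1); Δm_l = -3 (E1 requires Δm_l = 0, ±1)
(e) allowed
(f) allowed
Total allowed: 3 of 6.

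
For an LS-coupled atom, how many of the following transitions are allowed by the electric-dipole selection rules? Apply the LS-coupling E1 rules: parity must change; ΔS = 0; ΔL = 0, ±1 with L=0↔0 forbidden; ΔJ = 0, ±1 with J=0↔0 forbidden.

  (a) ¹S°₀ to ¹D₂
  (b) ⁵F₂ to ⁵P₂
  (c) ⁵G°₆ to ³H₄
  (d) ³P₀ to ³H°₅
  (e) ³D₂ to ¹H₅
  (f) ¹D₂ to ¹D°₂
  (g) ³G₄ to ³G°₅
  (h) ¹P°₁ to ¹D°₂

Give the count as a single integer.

(a) forbidden (ΔL, ΔJ fail)
(b) forbidden (parity, ΔL fail)
(c) forbidden (ΔS, ΔJ fail)
(d) forbidden (ΔL, ΔJ fail)
(e) forbidden (parity, ΔS, ΔL, ΔJ fail)
(f) allowed
(g) allowed
(h) forbidden (parity fails)
Total allowed: 2 of 8.

2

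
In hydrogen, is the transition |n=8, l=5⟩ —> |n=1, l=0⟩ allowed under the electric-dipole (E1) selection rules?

forbidden

Initial l = 5, final l = 0, so Δl = -5. E1 requires Δl = ±1: fails.
The transition is electric-dipole forbidden.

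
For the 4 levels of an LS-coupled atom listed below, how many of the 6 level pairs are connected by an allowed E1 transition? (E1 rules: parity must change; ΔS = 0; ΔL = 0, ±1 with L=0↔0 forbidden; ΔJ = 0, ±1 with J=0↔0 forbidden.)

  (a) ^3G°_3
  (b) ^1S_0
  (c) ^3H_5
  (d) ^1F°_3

0

(a)–(b): forbidden (ΔS, ΔL, ΔJ).
(a)–(c): forbidden (ΔJ).
(a)–(d): forbidden (parity, ΔS).
(b)–(c): forbidden (parity, ΔS, ΔL, ΔJ).
(b)–(d): forbidden (ΔL, ΔJ).
(c)–(d): forbidden (ΔS, ΔL, ΔJ).
Allowed pairs: 0 of 6.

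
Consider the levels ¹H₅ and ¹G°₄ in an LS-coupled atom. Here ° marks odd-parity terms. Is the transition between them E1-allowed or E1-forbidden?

Reading off the term symbols: S 0→0, L 5→4, J 5→4, parity even→odd.
Parity must change: even → odd — passes.
ΔJ = 0, ±1 (not J=0↔0): J: 5 → 4, ΔJ = -1 — passes.
ΔL = 0, ±1 (not L=0↔0): L: 5 → 4, ΔL = -1 — passes.
ΔS = 0: S: 0 → 0 — passes.
All four E1 rules are satisfied.

allowed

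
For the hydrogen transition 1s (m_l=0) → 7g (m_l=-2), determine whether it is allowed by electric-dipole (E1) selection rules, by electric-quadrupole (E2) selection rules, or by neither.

Δl = 4 − 0 = +4; l_i + l_f = 4.
Δm_l = -2.
E1 (Δl = ±1, |Δm_l| ≤ 1): not satisfied.
E2 (Δl = 0,±2, l_i+l_f ≥ 2, |Δm_l| ≤ 2): not satisfied.

neither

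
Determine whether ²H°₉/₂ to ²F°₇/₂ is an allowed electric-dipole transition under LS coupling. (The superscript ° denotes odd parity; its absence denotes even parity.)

forbidden

Initial level: S=1/2, L=5, J=9/2, parity odd. Final level: S=1/2, L=3, J=7/2, parity odd.
ΔL = 0, ±1 (not L=0↔0): L: 5 → 3, ΔL = -2 — fails.
Parity must change: odd → odd — fails.
ΔJ = 0, ±1 (not J=0↔0): J: 9/2 → 7/2, ΔJ = -1 — passes.
ΔS = 0: S: 1/2 → 1/2 — passes.
Rule(s) violated: parity, ΔL.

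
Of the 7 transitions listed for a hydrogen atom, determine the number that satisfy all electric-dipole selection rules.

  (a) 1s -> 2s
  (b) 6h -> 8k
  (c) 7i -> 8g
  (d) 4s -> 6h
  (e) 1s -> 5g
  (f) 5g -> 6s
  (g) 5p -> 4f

0

(a) forbidden — Δl = +0 (E1 requires Δl = ±1)
(b) forbidden — Δl = +2 (E1 requires Δl = ±1)
(c) forbidden — Δl = -2 (E1 requires Δl = ±1)
(d) forbidden — Δl = +5 (E1 requires Δl = ±1)
(e) forbidden — Δl = +4 (E1 requires Δl = ±1)
(f) forbidden — Δl = -4 (E1 requires Δl = ±1)
(g) forbidden — Δl = +2 (E1 requires Δl = ±1)
Total allowed: 0 of 7.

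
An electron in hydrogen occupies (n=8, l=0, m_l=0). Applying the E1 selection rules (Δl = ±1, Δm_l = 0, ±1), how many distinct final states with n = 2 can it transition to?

3

E1 requires Δl = ±1, so l_f ∈ {-1, 1}; with 0 ≤ l_f ≤ n_f−1 = 1, the allowed l_f values are {1}.
For l_f = 1: m_f ∈ {m_i−1, m_i, m_i+1} ∩ [−1, 1] = {-1, 0, 1} → 3 states.
Total: 3.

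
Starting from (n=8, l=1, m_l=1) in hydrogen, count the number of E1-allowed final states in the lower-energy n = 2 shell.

1

E1 requires Δl = ±1, so l_f ∈ {0, 2}; with 0 ≤ l_f ≤ n_f−1 = 1, the allowed l_f values are {0}.
For l_f = 0: m_f ∈ {m_i−1, m_i, m_i+1} ∩ [−0, 0] = {0} → 1 state.
Total: 1.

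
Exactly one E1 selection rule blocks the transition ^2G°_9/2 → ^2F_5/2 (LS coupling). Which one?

the ΔJ = 0, ±1 rule

Reading off the term symbols: S 1/2→1/2, L 4→3, J 9/2→5/2, parity odd→even.
ΔL = 0, ±1 (not L=0↔0): L: 4 → 3, ΔL = -1 — ok.
ΔS = 0: S: 1/2 → 1/2 — ok.
ΔJ = 0, ±1 (not J=0↔0): J: 9/2 → 5/2, ΔJ = -2 — fails.
Parity must change: odd → even — ok.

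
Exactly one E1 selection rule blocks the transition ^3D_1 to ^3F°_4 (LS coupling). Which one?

the ΔJ = 0, ±1 rule

Parity must change: even → odd — passes.
ΔS = 0: S: 1 → 1 — passes.
ΔL = 0, ±1 (not L=0↔0): L: 2 → 3, ΔL = +1 — passes.
ΔJ = 0, ±1 (not J=0↔0): J: 1 → 4, ΔJ = +3 — fails.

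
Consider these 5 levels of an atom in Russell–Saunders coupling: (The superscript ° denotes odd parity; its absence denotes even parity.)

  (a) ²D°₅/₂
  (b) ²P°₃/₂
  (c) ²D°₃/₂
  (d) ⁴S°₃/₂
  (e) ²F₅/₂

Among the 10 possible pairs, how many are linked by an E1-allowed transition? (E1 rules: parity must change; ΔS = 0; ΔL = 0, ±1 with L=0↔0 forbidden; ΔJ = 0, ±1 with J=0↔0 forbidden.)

(a)–(b): forbidden (parity).
(a)–(c): forbidden (parity).
(a)–(d): forbidden (parity, ΔS, ΔL).
(a)–(e): allowed.
(b)–(c): forbidden (parity).
(b)–(d): forbidden (parity, ΔS).
(b)–(e): forbidden (ΔL).
(c)–(d): forbidden (parity, ΔS, ΔL).
(c)–(e): allowed.
(d)–(e): forbidden (ΔS, ΔL).
Allowed pairs: 2 of 10.

2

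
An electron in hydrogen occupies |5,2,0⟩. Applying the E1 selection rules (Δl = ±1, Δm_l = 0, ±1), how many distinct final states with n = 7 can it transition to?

6

E1 requires Δl = ±1, so l_f ∈ {1, 3}; with 0 ≤ l_f ≤ n_f−1 = 6, the allowed l_f values are {1, 3}.
For l_f = 1: m_f ∈ {m_i−1, m_i, m_i+1} ∩ [−1, 1] = {-1, 0, 1} → 3 states.
For l_f = 3: m_f ∈ {m_i−1, m_i, m_i+1} ∩ [−3, 3] = {-1, 0, 1} → 3 states.
Total: 6.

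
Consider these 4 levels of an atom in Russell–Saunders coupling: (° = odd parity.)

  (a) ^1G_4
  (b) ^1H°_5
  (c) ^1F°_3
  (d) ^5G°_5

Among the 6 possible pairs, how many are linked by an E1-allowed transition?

(a)–(b): allowed.
(a)–(c): allowed.
(a)–(d): forbidden (ΔS).
(b)–(c): forbidden (parity, ΔL, ΔJ).
(b)–(d): forbidden (parity, ΔS).
(c)–(d): forbidden (parity, ΔS, ΔJ).
Allowed pairs: 2 of 6.

2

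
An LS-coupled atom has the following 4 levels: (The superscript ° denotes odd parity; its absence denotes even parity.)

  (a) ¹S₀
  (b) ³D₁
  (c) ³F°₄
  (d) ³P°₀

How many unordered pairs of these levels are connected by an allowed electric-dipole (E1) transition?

(a)–(b): forbidden (parity, ΔS, ΔL).
(a)–(c): forbidden (ΔS, ΔL, ΔJ).
(a)–(d): forbidden (ΔS, ΔJ).
(b)–(c): forbidden (ΔJ).
(b)–(d): allowed.
(c)–(d): forbidden (parity, ΔL, ΔJ).
Allowed pairs: 1 of 6.

1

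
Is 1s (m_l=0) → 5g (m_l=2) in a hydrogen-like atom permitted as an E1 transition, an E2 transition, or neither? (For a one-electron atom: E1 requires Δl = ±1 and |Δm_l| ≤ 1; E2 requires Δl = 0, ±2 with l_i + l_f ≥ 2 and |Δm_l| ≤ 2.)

neither

Δl = 4 − 0 = +4; l_i + l_f = 4.
Δm_l = +2.
E1 (Δl = ±1, |Δm_l| ≤ 1): not satisfied.
E2 (Δl = 0,±2, l_i+l_f ≥ 2, |Δm_l| ≤ 2): not satisfied.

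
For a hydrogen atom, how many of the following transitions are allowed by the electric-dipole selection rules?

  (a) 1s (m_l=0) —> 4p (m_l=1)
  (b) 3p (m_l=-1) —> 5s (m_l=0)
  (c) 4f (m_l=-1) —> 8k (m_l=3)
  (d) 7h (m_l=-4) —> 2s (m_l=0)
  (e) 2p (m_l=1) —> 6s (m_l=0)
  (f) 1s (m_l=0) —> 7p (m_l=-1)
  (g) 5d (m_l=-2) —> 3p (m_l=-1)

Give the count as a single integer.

5

(a) allowed
(b) allowed
(c) forbidden — Δl = +4 (E1 requires Δl = ±1); Δm_l = +4 (E1 requires Δm_l = 0, ±1)
(d) forbidden — Δl = -5 (E1 requires Δl = ±1); Δm_l = +4 (E1 requires Δm_l = 0, ±1)
(e) allowed
(f) allowed
(g) allowed
Total allowed: 5 of 7.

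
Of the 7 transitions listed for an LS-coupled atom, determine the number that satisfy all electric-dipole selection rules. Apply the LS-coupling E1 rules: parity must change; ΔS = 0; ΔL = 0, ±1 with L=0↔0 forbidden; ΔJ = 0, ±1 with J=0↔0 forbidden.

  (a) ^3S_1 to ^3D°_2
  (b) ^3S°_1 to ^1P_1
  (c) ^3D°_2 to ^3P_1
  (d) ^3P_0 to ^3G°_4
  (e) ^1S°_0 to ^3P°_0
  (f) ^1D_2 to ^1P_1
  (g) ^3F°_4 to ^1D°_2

1

(a) forbidden (ΔL fails)
(b) forbidden (ΔS fails)
(c) allowed
(d) forbidden (ΔL, ΔJ fail)
(e) forbidden (parity, ΔS, ΔJ fail)
(f) forbidden (parity fails)
(g) forbidden (parity, ΔS, ΔJ fail)
Total allowed: 1 of 7.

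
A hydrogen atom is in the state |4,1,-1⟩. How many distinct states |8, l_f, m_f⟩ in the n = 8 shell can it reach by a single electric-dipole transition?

E1 requires Δl = ±1, so l_f ∈ {0, 2}; with 0 ≤ l_f ≤ n_f−1 = 7, the allowed l_f values are {0, 2}.
For l_f = 0: m_f ∈ {m_i−1, m_i, m_i+1} ∩ [−0, 0] = {0} → 1 state.
For l_f = 2: m_f ∈ {m_i−1, m_i, m_i+1} ∩ [−2, 2] = {-2, -1, 0} → 3 states.
Total: 4.

4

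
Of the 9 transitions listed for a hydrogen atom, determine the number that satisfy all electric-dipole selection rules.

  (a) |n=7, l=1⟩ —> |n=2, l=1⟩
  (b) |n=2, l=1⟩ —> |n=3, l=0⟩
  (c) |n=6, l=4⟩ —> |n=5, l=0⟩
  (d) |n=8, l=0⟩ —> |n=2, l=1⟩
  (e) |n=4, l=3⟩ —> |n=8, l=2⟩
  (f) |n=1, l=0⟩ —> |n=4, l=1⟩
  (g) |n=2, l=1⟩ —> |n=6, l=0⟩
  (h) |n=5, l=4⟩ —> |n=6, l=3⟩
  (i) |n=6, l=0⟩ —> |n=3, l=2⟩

6

(a) forbidden — Δl = +0 (E1 requires Δl = ±1)
(b) allowed
(c) forbidden — Δl = -4 (E1 requires Δl = ±1)
(d) allowed
(e) allowed
(f) allowed
(g) allowed
(h) allowed
(i) forbidden — Δl = +2 (E1 requires Δl = ±1)
Total allowed: 6 of 9.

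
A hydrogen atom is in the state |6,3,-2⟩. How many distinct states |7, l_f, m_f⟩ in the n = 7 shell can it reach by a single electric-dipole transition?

E1 requires Δl = ±1, so l_f ∈ {2, 4}; with 0 ≤ l_f ≤ n_f−1 = 6, the allowed l_f values are {2, 4}.
For l_f = 2: m_f ∈ {m_i−1, m_i, m_i+1} ∩ [−2, 2] = {-2, -1} → 2 states.
For l_f = 4: m_f ∈ {m_i−1, m_i, m_i+1} ∩ [−4, 4] = {-3, -2, -1} → 3 states.
Total: 5.

5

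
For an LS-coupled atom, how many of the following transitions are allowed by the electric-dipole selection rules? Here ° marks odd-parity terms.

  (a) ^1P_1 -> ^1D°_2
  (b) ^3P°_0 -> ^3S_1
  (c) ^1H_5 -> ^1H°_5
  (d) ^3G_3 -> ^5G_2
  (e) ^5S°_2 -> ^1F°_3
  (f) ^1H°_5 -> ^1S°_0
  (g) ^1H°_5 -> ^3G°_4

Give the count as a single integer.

(a) allowed
(b) allowed
(c) allowed
(d) forbidden (parity, ΔS fail)
(e) forbidden (parity, ΔS, ΔL fail)
(f) forbidden (parity, ΔL, ΔJ fail)
(g) forbidden (parity, ΔS fail)
Total allowed: 3 of 7.

3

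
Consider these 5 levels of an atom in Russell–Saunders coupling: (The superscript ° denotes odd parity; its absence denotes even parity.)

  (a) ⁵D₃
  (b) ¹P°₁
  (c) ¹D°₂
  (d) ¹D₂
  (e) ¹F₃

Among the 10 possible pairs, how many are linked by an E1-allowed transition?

(a)–(b): forbidden (ΔS, ΔJ).
(a)–(c): forbidden (ΔS).
(a)–(d): forbidden (parity, ΔS).
(a)–(e): forbidden (parity, ΔS).
(b)–(c): forbidden (parity).
(b)–(d): allowed.
(b)–(e): forbidden (ΔL, ΔJ).
(c)–(d): allowed.
(c)–(e): allowed.
(d)–(e): forbidden (parity).
Allowed pairs: 3 of 10.

3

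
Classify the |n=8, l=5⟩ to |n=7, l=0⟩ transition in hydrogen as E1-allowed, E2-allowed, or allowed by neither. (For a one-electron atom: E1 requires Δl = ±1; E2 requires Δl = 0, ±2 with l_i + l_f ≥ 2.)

neither

Δl = 0 − 5 = -5; l_i + l_f = 5.
E1 (Δl = ±1): not satisfied.
E2 (Δl = 0,±2, l_i+l_f ≥ 2): not satisfied.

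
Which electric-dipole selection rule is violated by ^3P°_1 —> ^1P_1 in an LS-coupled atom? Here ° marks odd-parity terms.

the ΔS = 0 rule

Reading off the term symbols: S 1→0, L 1→1, J 1→1, parity odd→even.
Parity must change: odd → even — ✓.
ΔS = 0: S: 1 → 0 — ✗.
ΔL = 0, ±1 (not L=0↔0): L: 1 → 1, ΔL = +0 — ✓.
ΔJ = 0, ±1 (not J=0↔0): J: 1 → 1, ΔJ = +0 — ✓.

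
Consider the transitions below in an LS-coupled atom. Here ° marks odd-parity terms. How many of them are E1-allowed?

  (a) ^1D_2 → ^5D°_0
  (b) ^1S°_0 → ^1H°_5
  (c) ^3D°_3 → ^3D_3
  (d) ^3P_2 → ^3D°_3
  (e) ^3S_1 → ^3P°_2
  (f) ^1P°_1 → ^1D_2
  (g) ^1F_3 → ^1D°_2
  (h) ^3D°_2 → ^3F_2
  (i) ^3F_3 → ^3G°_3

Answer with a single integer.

7

(a) forbidden (ΔS, ΔJ fail)
(b) forbidden (parity, ΔL, ΔJ fail)
(c) allowed
(d) allowed
(e) allowed
(f) allowed
(g) allowed
(h) allowed
(i) allowed
Total allowed: 7 of 9.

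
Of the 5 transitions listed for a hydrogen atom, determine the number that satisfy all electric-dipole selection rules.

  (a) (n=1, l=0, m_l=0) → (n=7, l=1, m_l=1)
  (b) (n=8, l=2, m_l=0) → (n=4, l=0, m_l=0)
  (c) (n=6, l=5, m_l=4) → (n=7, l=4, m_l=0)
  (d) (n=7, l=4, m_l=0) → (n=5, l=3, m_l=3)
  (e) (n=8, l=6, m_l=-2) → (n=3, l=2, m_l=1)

1

(a) allowed
(b) forbidden — Δl = -2 (E1 requires Δl = ±1)
(c) forbidden — Δm_l = -4 (E1 requires Δm_l = 0, ±1)
(d) forbidden — Δm_l = +3 (E1 requires Δm_l = 0, ±1)
(e) forbidden — Δl = -4 (E1 requires Δl = ±1); Δm_l = +3 (E1 requires Δm_l = 0, ±1)
Total allowed: 1 of 5.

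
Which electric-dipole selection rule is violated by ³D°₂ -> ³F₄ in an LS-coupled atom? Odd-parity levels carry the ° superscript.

Reading off the term symbols: S 1→1, L 2→3, J 2→4, parity odd→even.
ΔL = 0, ±1 (not L=0↔0): L: 2 → 3, ΔL = +1 — ok.
ΔS = 0: S: 1 → 1 — ok.
Parity must change: odd → even — ok.
ΔJ = 0, ±1 (not J=0↔0): J: 2 → 4, ΔJ = +2 — fails.

the ΔJ = 0, ±1 rule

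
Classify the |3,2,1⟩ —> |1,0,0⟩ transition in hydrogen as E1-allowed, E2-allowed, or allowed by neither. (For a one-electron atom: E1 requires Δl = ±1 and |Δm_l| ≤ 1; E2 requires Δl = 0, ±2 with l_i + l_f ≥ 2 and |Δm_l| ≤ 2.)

Δl = 0 − 2 = -2; l_i + l_f = 2.
Δm_l = -1.
E1 (Δl = ±1, |Δm_l| ≤ 1): not satisfied.
E2 (Δl = 0,±2, l_i+l_f ≥ 2, |Δm_l| ≤ 2): satisfied.

E2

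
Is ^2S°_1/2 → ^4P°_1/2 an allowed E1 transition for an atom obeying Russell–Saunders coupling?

forbidden

Reading off the term symbols: S 1/2→3/2, L 0→1, J 1/2→1/2, parity odd→odd.
ΔS = 0: S: 1/2 → 3/2 — fails.
Parity must change: odd → odd — fails.
ΔJ = 0, ±1 (not J=0↔0): J: 1/2 → 1/2, ΔJ = +0 — passes.
ΔL = 0, ±1 (not L=0↔0): L: 0 → 1, ΔL = +1 — passes.
Rule(s) violated: parity, ΔS.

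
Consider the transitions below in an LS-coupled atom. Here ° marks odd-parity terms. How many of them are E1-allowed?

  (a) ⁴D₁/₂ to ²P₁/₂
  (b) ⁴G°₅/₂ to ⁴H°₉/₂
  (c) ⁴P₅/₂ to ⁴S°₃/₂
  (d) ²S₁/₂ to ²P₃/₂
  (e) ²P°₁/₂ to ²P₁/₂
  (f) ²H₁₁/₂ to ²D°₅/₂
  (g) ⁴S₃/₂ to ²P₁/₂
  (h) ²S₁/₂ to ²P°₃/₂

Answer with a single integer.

(a) forbidden (parity, ΔS fail)
(b) forbidden (parity, ΔJ fail)
(c) allowed
(d) forbidden (parity fails)
(e) allowed
(f) forbidden (ΔL, ΔJ fail)
(g) forbidden (parity, ΔS fail)
(h) allowed
Total allowed: 3 of 8.

3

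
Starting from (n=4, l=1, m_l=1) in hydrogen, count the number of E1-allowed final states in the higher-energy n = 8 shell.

E1 requires Δl = ±1, so l_f ∈ {0, 2}; with 0 ≤ l_f ≤ n_f−1 = 7, the allowed l_f values are {0, 2}.
For l_f = 0: m_f ∈ {m_i−1, m_i, m_i+1} ∩ [−0, 0] = {0} → 1 state.
For l_f = 2: m_f ∈ {m_i−1, m_i, m_i+1} ∩ [−2, 2] = {0, 1, 2} → 3 states.
Total: 4.

4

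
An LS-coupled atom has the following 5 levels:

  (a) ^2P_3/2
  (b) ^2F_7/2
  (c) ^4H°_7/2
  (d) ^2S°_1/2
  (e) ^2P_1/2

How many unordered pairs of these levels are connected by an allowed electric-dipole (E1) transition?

2

(a)–(b): forbidden (parity, ΔL, ΔJ).
(a)–(c): forbidden (ΔS, ΔL, ΔJ).
(a)–(d): allowed.
(a)–(e): forbidden (parity).
(b)–(c): forbidden (ΔS, ΔL).
(b)–(d): forbidden (ΔL, ΔJ).
(b)–(e): forbidden (parity, ΔL, ΔJ).
(c)–(d): forbidden (parity, ΔS, ΔL, ΔJ).
(c)–(e): forbidden (ΔS, ΔL, ΔJ).
(d)–(e): allowed.
Allowed pairs: 2 of 10.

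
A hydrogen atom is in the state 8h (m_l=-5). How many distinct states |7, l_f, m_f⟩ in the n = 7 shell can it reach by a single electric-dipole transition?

E1 requires Δl = ±1, so l_f ∈ {4, 6}; with 0 ≤ l_f ≤ n_f−1 = 6, the allowed l_f values are {4, 6}.
For l_f = 4: m_f ∈ {m_i−1, m_i, m_i+1} ∩ [−4, 4] = {-4} → 1 state.
For l_f = 6: m_f ∈ {m_i−1, m_i, m_i+1} ∩ [−6, 6] = {-6, -5, -4} → 3 states.
Total: 4.

4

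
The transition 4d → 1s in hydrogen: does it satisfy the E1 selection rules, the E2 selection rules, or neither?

E2

Δl = 0 − 2 = -2; l_i + l_f = 2.
E1 (Δl = ±1): not satisfied.
E2 (Δl = 0,±2, l_i+l_f ≥ 2): satisfied.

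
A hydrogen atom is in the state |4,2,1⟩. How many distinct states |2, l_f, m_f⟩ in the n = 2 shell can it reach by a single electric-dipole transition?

2

E1 requires Δl = ±1, so l_f ∈ {1, 3}; with 0 ≤ l_f ≤ n_f−1 = 1, the allowed l_f values are {1}.
For l_f = 1: m_f ∈ {m_i−1, m_i, m_i+1} ∩ [−1, 1] = {0, 1} → 2 states.
Total: 2.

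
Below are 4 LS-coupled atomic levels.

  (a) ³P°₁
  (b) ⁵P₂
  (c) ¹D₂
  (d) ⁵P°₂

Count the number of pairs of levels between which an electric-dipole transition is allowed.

(a)–(b): forbidden (ΔS).
(a)–(c): forbidden (ΔS).
(a)–(d): forbidden (parity, ΔS).
(b)–(c): forbidden (parity, ΔS).
(b)–(d): allowed.
(c)–(d): forbidden (ΔS).
Allowed pairs: 1 of 6.

1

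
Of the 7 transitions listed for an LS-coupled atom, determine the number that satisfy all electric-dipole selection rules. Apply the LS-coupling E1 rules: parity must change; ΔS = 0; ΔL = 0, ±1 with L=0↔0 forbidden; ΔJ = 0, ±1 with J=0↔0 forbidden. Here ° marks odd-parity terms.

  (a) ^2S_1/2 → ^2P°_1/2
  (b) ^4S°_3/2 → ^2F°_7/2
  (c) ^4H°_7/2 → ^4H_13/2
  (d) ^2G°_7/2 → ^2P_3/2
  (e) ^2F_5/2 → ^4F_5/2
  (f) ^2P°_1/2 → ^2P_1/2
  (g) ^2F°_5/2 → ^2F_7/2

3

(a) allowed
(b) forbidden (parity, ΔS, ΔL, ΔJ fail)
(c) forbidden (ΔJ fails)
(d) forbidden (ΔL, ΔJ fail)
(e) forbidden (parity, ΔS fail)
(f) allowed
(g) allowed
Total allowed: 3 of 7.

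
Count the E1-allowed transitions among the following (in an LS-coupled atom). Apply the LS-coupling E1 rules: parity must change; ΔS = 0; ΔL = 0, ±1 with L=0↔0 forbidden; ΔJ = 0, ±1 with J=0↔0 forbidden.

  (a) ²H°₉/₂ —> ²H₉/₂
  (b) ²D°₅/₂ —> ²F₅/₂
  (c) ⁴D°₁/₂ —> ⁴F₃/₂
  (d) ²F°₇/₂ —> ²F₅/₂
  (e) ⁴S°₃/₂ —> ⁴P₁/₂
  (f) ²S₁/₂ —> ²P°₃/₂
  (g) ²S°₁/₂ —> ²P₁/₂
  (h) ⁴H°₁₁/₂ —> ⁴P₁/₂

7

(a) allowed
(b) allowed
(c) allowed
(d) allowed
(e) allowed
(f) allowed
(g) allowed
(h) forbidden (ΔL, ΔJ fail)
Total allowed: 7 of 8.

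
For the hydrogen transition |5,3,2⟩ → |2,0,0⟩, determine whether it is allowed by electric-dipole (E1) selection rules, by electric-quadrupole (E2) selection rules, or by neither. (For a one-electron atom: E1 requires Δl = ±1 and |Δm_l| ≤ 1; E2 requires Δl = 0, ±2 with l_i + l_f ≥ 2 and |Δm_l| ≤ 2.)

neither

Δl = 0 − 3 = -3; l_i + l_f = 3.
Δm_l = -2.
E1 (Δl = ±1, |Δm_l| ≤ 1): not satisfied.
E2 (Δl = 0,±2, l_i+l_f ≥ 2, |Δm_l| ≤ 2): not satisfied.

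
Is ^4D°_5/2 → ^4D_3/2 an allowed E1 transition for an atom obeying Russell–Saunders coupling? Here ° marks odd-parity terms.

allowed

Initial level: S=3/2, L=2, J=5/2, parity odd. Final level: S=3/2, L=2, J=3/2, parity even.
Parity must change: odd → even — ✓.
ΔS = 0: S: 3/2 → 3/2 — ✓.
ΔL = 0, ±1 (not L=0↔0): L: 2 → 2, ΔL = +0 — ✓.
ΔJ = 0, ±1 (not J=0↔0): J: 5/2 → 3/2, ΔJ = -1 — ✓.
All four E1 rules are satisfied.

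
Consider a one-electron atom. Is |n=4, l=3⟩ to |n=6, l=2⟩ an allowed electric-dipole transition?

l: 3 → 2 (Δl = -1). Δl = ±1 passes.
All E1 selection rules are satisfied.

allowed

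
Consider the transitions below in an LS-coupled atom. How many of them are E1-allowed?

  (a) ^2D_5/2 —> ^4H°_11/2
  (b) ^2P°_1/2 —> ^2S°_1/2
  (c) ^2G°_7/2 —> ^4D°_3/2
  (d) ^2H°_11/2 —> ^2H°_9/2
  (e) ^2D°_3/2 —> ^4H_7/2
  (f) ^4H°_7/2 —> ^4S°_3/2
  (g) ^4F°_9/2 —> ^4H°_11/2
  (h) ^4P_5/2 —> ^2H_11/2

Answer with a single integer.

0

(a) forbidden (ΔS, ΔL, ΔJ fail)
(b) forbidden (parity fails)
(c) forbidden (parity, ΔS, ΔL, ΔJ fail)
(d) forbidden (parity fails)
(e) forbidden (ΔS, ΔL, ΔJ fail)
(f) forbidden (parity, ΔL, ΔJ fail)
(g) forbidden (parity, ΔL fail)
(h) forbidden (parity, ΔS, ΔL, ΔJ fail)
Total allowed: 0 of 8.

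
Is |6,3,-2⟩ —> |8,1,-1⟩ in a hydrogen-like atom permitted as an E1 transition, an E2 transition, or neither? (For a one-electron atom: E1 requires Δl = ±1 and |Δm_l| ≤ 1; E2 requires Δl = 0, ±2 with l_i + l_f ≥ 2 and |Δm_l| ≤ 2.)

Δl = 1 − 3 = -2; l_i + l_f = 4.
Δm_l = +1.
E1 (Δl = ±1, |Δm_l| ≤ 1): not satisfied.
E2 (Δl = 0,±2, l_i+l_f ≥ 2, |Δm_l| ≤ 2): satisfied.

E2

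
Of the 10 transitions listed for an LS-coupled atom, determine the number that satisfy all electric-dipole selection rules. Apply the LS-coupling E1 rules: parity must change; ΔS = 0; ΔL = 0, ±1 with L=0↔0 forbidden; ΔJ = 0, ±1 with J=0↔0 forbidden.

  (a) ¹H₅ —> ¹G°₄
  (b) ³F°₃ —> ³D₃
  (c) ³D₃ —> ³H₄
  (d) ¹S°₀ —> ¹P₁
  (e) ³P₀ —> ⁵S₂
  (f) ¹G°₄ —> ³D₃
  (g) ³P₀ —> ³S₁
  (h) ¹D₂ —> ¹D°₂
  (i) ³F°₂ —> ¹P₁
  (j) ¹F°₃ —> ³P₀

4

(a) allowed
(b) allowed
(c) forbidden (parity, ΔL fail)
(d) allowed
(e) forbidden (parity, ΔS, ΔJ fail)
(f) forbidden (ΔS, ΔL fail)
(g) forbidden (parity fails)
(h) allowed
(i) forbidden (ΔS, ΔL fail)
(j) forbidden (ΔS, ΔL, ΔJ fail)
Total allowed: 4 of 10.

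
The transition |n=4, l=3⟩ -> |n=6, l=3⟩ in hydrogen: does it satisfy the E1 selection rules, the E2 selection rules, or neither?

Δl = 3 − 3 = +0; l_i + l_f = 6.
E1 (Δl = ±1): not satisfied.
E2 (Δl = 0,±2, l_i+l_f ≥ 2): satisfied.

E2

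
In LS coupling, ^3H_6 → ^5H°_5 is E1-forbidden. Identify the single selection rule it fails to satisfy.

ΔL = 0, ±1 (not L=0↔0): L: 5 → 5, ΔL = +0 — satisfied.
Parity must change: even → odd — satisfied.
ΔJ = 0, ±1 (not J=0↔0): J: 6 → 5, ΔJ = -1 — satisfied.
ΔS = 0: S: 1 → 2 — violated.

the ΔS = 0 rule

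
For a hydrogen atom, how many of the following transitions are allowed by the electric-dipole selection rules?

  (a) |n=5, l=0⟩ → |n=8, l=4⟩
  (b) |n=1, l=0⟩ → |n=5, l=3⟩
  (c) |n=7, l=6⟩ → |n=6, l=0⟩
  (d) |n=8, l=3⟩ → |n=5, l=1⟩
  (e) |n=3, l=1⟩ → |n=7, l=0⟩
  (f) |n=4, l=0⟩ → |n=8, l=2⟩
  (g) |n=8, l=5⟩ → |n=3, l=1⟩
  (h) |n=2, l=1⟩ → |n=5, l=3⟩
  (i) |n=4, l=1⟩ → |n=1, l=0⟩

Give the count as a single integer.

(a) forbidden — Δl = +4 (E1 requires Δl = ±1)
(b) forbidden — Δl = +3 (E1 requires Δl = ±1)
(c) forbidden — Δl = -6 (E1 requires Δl = ±1)
(d) forbidden — Δl = -2 (E1 requires Δl = ±1)
(e) allowed
(f) forbidden — Δl = +2 (E1 requires Δl = ±1)
(g) forbidden — Δl = -4 (E1 requires Δl = ±1)
(h) forbidden — Δl = +2 (E1 requires Δl = ±1)
(i) allowed
Total allowed: 2 of 9.

2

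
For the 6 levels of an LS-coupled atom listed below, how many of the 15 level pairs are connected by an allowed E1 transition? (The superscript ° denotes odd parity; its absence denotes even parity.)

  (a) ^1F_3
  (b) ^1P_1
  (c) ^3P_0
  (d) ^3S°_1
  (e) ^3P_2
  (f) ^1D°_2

(a)–(b): forbidden (parity, ΔL, ΔJ).
(a)–(c): forbidden (parity, ΔS, ΔL, ΔJ).
(a)–(d): forbidden (ΔS, ΔL, ΔJ).
(a)–(e): forbidden (parity, ΔS, ΔL).
(a)–(f): allowed.
(b)–(c): forbidden (parity, ΔS).
(b)–(d): forbidden (ΔS).
(b)–(e): forbidden (parity, ΔS).
(b)–(f): allowed.
(c)–(d): allowed.
(c)–(e): forbidden (parity, ΔJ).
(c)–(f): forbidden (ΔS, ΔJ).
(d)–(e): allowed.
(d)–(f): forbidden (parity, ΔS, ΔL).
(e)–(f): forbidden (ΔS).
Allowed pairs: 4 of 15.

4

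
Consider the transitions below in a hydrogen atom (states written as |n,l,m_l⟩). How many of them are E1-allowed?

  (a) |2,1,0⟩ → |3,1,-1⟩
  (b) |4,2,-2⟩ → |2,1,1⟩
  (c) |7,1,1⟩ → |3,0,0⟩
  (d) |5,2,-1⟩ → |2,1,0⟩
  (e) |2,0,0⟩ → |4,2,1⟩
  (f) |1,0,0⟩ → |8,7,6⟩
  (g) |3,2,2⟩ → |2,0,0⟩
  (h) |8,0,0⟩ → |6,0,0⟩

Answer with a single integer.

(a) forbidden — Δl = +0 (E1 requires Δl = ±1)
(b) forbidden — Δm_l = +3 (E1 requires Δm_l = 0, ±1)
(c) allowed
(d) allowed
(e) forbidden — Δl = +2 (E1 requires Δl = ±1)
(f) forbidden — Δl = +7 (E1 requires Δl = ±1); Δm_l = +6 (E1 requires Δm_l = 0, ±1)
(g) forbidden — Δl = -2 (E1 requires Δl = ±1); Δm_l = -2 (E1 requires Δm_l = 0, ±1)
(h) forbidden — Δl = +0 (E1 requires Δl = ±1)
Total allowed: 2 of 8.

2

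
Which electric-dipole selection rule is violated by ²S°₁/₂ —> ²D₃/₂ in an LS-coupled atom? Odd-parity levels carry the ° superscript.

Initial level: S=1/2, L=0, J=1/2, parity odd. Final level: S=1/2, L=2, J=3/2, parity even.
ΔJ = 0, ±1 (not J=0↔0): J: 1/2 → 3/2, ΔJ = +1 — satisfied.
ΔL = 0, ±1 (not L=0↔0): L: 0 → 2, ΔL = +2 — violated.
Parity must change: odd → even — satisfied.
ΔS = 0: S: 1/2 → 1/2 — satisfied.

the ΔL = 0, ±1 rule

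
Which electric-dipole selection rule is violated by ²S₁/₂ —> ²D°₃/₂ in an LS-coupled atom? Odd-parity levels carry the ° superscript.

Initial level: S=1/2, L=0, J=1/2, parity even. Final level: S=1/2, L=2, J=3/2, parity odd.
Parity must change: even → odd — ✓.
ΔS = 0: S: 1/2 → 1/2 — ✓.
ΔL = 0, ±1 (not L=0↔0): L: 0 → 2, ΔL = +2 — ✗.
ΔJ = 0, ±1 (not J=0↔0): J: 1/2 → 3/2, ΔJ = +1 — ✓.

the ΔL = 0, ±1 rule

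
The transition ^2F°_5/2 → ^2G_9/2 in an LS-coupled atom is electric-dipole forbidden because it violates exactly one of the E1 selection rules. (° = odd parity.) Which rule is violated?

Parity must change: odd → even — passes.
ΔS = 0: S: 1/2 → 1/2 — passes.
ΔL = 0, ±1 (not L=0↔0): L: 3 → 4, ΔL = +1 — passes.
ΔJ = 0, ±1 (not J=0↔0): J: 5/2 → 9/2, ΔJ = +2 — fails.

the ΔJ = 0, ±1 rule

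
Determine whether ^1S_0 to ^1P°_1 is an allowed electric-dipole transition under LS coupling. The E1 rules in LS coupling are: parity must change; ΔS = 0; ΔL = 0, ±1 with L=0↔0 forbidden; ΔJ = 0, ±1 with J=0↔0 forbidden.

allowed

Parity must change: even → odd — ✓.
ΔS = 0: S: 0 → 0 — ✓.
ΔL = 0, ±1 (not L=0↔0): L: 0 → 1, ΔL = +1 — ✓.
ΔJ = 0, ±1 (not J=0↔0): J: 0 → 1, ΔJ = +1 — ✓.
All four E1 rules are satisfied.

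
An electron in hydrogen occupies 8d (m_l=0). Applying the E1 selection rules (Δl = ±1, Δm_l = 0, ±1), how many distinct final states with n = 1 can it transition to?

E1 requires l_f ∈ {1, 3}, but neither lies in [0, 0], so no final state is reachable.
Total: 0.

0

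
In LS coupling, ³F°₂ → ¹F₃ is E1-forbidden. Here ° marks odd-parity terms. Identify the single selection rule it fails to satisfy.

the ΔS = 0 rule

ΔJ = 0, ±1 (not J=0↔0): J: 2 → 3, ΔJ = +1 — satisfied.
ΔL = 0, ±1 (not L=0↔0): L: 3 → 3, ΔL = +0 — satisfied.
Parity must change: odd → even — satisfied.
ΔS = 0: S: 1 → 0 — violated.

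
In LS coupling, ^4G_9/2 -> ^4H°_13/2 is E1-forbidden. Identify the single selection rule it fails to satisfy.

Initial level: S=3/2, L=4, J=9/2, parity even. Final level: S=3/2, L=5, J=13/2, parity odd.
Parity must change: even → odd — passes.
ΔS = 0: S: 3/2 → 3/2 — passes.
ΔL = 0, ±1 (not L=0↔0): L: 4 → 5, ΔL = +1 — passes.
ΔJ = 0, ±1 (not J=0↔0): J: 9/2 → 13/2, ΔJ = +2 — fails.

the ΔJ = 0, ±1 rule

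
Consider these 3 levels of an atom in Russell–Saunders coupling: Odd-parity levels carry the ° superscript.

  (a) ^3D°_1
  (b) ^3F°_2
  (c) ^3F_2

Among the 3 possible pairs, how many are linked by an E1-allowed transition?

2

(a)–(b): forbidden (parity).
(a)–(c): allowed.
(b)–(c): allowed.
Allowed pairs: 2 of 3.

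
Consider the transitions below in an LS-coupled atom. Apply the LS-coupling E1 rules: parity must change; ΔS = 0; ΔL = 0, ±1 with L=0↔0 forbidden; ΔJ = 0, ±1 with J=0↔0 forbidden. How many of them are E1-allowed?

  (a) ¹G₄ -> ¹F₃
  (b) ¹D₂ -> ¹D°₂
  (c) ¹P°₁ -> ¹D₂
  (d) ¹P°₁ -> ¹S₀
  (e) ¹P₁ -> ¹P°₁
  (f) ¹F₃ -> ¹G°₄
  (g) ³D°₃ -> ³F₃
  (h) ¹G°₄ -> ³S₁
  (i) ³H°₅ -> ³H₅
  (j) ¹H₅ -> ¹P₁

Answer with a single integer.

7

(a) forbidden (parity fails)
(b) allowed
(c) allowed
(d) allowed
(e) allowed
(f) allowed
(g) allowed
(h) forbidden (ΔS, ΔL, ΔJ fail)
(i) allowed
(j) forbidden (parity, ΔL, ΔJ fail)
Total allowed: 7 of 10.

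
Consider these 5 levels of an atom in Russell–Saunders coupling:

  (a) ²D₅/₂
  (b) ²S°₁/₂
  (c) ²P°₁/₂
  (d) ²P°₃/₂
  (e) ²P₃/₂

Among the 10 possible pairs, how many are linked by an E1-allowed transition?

(a)–(b): forbidden (ΔL, ΔJ).
(a)–(c): forbidden (ΔJ).
(a)–(d): allowed.
(a)–(e): forbidden (parity).
(b)–(c): forbidden (parity).
(b)–(d): forbidden (parity).
(b)–(e): allowed.
(c)–(d): forbidden (parity).
(c)–(e): allowed.
(d)–(e): allowed.
Allowed pairs: 4 of 10.

4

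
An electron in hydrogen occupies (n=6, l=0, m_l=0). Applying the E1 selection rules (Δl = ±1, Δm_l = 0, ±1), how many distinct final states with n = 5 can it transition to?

E1 requires Δl = ±1, so l_f ∈ {-1, 1}; with 0 ≤ l_f ≤ n_f−1 = 4, the allowed l_f values are {1}.
For l_f = 1: m_f ∈ {m_i−1, m_i, m_i+1} ∩ [−1, 1] = {-1, 0, 1} → 3 states.
Total: 3.

3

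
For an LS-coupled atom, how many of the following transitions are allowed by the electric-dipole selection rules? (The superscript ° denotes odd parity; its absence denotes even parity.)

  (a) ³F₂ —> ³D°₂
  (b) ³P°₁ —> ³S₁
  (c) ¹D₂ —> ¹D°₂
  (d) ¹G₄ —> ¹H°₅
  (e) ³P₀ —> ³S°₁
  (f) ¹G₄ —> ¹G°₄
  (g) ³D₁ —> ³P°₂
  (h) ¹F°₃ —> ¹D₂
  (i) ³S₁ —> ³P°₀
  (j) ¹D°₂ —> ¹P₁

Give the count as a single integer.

(a) allowed
(b) allowed
(c) allowed
(d) allowed
(e) allowed
(f) allowed
(g) allowed
(h) allowed
(i) allowed
(j) allowed
Total allowed: 10 of 10.

10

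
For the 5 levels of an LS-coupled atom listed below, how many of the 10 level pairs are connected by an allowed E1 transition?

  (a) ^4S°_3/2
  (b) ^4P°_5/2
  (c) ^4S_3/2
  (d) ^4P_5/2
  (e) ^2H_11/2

3

(a)–(b): forbidden (parity).
(a)–(c): forbidden (ΔL).
(a)–(d): allowed.
(a)–(e): forbidden (ΔS, ΔL, ΔJ).
(b)–(c): allowed.
(b)–(d): allowed.
(b)–(e): forbidden (ΔS, ΔL, ΔJ).
(c)–(d): forbidden (parity).
(c)–(e): forbidden (parity, ΔS, ΔL, ΔJ).
(d)–(e): forbidden (parity, ΔS, ΔL, ΔJ).
Allowed pairs: 3 of 10.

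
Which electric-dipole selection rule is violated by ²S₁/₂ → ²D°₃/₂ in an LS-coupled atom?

the ΔL = 0, ±1 rule

Reading off the term symbols: S 1/2→1/2, L 0→2, J 1/2→3/2, parity even→odd.
ΔJ = 0, ±1 (not J=0↔0): J: 1/2 → 3/2, ΔJ = +1 — ✓.
ΔS = 0: S: 1/2 → 1/2 — ✓.
ΔL = 0, ±1 (not L=0↔0): L: 0 → 2, ΔL = +2 — ✗.
Parity must change: even → odd — ✓.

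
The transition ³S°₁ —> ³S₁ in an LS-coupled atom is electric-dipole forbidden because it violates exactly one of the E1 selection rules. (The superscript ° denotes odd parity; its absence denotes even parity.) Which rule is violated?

Parity must change: odd → even — satisfied.
ΔS = 0: S: 1 → 1 — satisfied.
ΔL = 0, ±1 (not L=0↔0): L: 0 → 0, ΔL = +0 — violated.
ΔJ = 0, ±1 (not J=0↔0): J: 1 → 1, ΔJ = +0 — satisfied.

the L=0 ↔ L=0 exclusion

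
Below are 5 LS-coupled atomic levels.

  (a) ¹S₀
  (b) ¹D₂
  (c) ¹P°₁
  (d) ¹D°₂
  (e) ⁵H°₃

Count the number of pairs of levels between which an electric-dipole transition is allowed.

(a)–(b): forbidden (parity, ΔL, ΔJ).
(a)–(c): allowed.
(a)–(d): forbidden (ΔL, ΔJ).
(a)–(e): forbidden (ΔS, ΔL, ΔJ).
(b)–(c): allowed.
(b)–(d): allowed.
(b)–(e): forbidden (ΔS, ΔL).
(c)–(d): forbidden (parity).
(c)–(e): forbidden (parity, ΔS, ΔL, ΔJ).
(d)–(e): forbidden (parity, ΔS, ΔL).
Allowed pairs: 3 of 10.

3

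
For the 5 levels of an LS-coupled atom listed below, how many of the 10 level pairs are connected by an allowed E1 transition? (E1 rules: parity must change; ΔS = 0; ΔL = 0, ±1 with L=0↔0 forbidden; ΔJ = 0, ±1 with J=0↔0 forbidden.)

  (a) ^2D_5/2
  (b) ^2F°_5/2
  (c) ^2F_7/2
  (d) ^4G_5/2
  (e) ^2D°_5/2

4

(a)–(b): allowed.
(a)–(c): forbidden (parity).
(a)–(d): forbidden (parity, ΔS, ΔL).
(a)–(e): allowed.
(b)–(c): allowed.
(b)–(d): forbidden (ΔS).
(b)–(e): forbidden (parity).
(c)–(d): forbidden (parity, ΔS).
(c)–(e): allowed.
(d)–(e): forbidden (ΔS, ΔL).
Allowed pairs: 4 of 10.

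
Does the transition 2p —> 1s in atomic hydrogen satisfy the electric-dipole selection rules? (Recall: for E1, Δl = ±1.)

Initial l = 1, final l = 0, so Δl = -1. E1 requires Δl = ±1: ok.
All E1 selection rules are satisfied.

allowed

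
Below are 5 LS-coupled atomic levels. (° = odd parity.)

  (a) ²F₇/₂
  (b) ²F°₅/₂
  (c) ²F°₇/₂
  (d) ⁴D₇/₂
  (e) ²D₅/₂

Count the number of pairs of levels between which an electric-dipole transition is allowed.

4

(a)–(b): allowed.
(a)–(c): allowed.
(a)–(d): forbidden (parity, ΔS).
(a)–(e): forbidden (parity).
(b)–(c): forbidden (parity).
(b)–(d): forbidden (ΔS).
(b)–(e): allowed.
(c)–(d): forbidden (ΔS).
(c)–(e): allowed.
(d)–(e): forbidden (parity, ΔS).
Allowed pairs: 4 of 10.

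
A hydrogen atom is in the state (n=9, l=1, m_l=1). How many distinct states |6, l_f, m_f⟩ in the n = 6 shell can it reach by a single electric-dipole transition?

4

E1 requires Δl = ±1, so l_f ∈ {0, 2}; with 0 ≤ l_f ≤ n_f−1 = 5, the allowed l_f values are {0, 2}.
For l_f = 0: m_f ∈ {m_i−1, m_i, m_i+1} ∩ [−0, 0] = {0} → 1 state.
For l_f = 2: m_f ∈ {m_i−1, m_i, m_i+1} ∩ [−2, 2] = {0, 1, 2} → 3 states.
Total: 4.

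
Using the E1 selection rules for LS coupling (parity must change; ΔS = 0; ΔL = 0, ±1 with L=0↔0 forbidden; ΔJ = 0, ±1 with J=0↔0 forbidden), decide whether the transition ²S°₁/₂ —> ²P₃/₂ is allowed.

Parity must change: odd → even — satisfied.
ΔS = 0: S: 1/2 → 1/2 — satisfied.
ΔL = 0, ±1 (not L=0↔0): L: 0 → 1, ΔL = +1 — satisfied.
ΔJ = 0, ±1 (not J=0↔0): J: 1/2 → 3/2, ΔJ = +1 — satisfied.
All four E1 rules are satisfied.

allowed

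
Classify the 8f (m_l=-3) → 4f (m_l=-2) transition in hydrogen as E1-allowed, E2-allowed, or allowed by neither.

Δl = 3 − 3 = +0; l_i + l_f = 6.
Δm_l = +1.
E1 (Δl = ±1, |Δm_l| ≤ 1): not satisfied.
E2 (Δl = 0,±2, l_i+l_f ≥ 2, |Δm_l| ≤ 2): satisfied.

E2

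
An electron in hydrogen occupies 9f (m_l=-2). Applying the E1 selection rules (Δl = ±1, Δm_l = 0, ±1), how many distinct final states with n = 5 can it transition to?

E1 requires Δl = ±1, so l_f ∈ {2, 4}; with 0 ≤ l_f ≤ n_f−1 = 4, the allowed l_f values are {2, 4}.
For l_f = 2: m_f ∈ {m_i−1, m_i, m_i+1} ∩ [−2, 2] = {-2, -1} → 2 states.
For l_f = 4: m_f ∈ {m_i−1, m_i, m_i+1} ∩ [−4, 4] = {-3, -2, -1} → 3 states.
Total: 5.

5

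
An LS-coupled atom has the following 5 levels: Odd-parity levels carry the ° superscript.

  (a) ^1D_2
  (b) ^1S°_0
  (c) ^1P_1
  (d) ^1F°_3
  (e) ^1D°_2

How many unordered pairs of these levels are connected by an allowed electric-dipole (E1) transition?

4

(a)–(b): forbidden (ΔL, ΔJ).
(a)–(c): forbidden (parity).
(a)–(d): allowed.
(a)–(e): allowed.
(b)–(c): allowed.
(b)–(d): forbidden (parity, ΔL, ΔJ).
(b)–(e): forbidden (parity, ΔL, ΔJ).
(c)–(d): forbidden (ΔL, ΔJ).
(c)–(e): allowed.
(d)–(e): forbidden (parity).
Allowed pairs: 4 of 10.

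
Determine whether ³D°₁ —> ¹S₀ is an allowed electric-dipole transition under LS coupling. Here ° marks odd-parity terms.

Reading off the term symbols: S 1→0, L 2→0, J 1→0, parity odd→even.
Parity must change: odd → even — satisfied.
ΔS = 0: S: 1 → 0 — violated.
ΔL = 0, ±1 (not L=0↔0): L: 2 → 0, ΔL = -2 — violated.
ΔJ = 0, ±1 (not J=0↔0): J: 1 → 0, ΔJ = -1 — satisfied.
Rule(s) violated: ΔS, ΔL.

forbidden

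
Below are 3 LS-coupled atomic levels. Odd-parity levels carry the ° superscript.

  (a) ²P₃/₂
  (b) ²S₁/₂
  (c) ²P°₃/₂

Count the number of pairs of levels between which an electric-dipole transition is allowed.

2

(a)–(b): forbidden (parity).
(a)–(c): allowed.
(b)–(c): allowed.
Allowed pairs: 2 of 3.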